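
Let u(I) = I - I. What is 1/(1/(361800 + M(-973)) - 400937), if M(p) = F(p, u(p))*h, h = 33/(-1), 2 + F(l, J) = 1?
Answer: -361833/145072237520 ≈ -2.4942e-6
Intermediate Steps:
u(I) = 0
F(l, J) = -1 (F(l, J) = -2 + 1 = -1)
h = -33 (h = 33*(-1) = -33)
M(p) = 33 (M(p) = -1*(-33) = 33)
1/(1/(361800 + M(-973)) - 400937) = 1/(1/(361800 + 33) - 400937) = 1/(1/361833 - 400937) = 1/(-145072237520/361833) = -361833/145072237520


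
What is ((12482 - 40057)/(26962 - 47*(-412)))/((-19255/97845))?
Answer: 163075/53914 ≈ 3.0247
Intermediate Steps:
((12482 - 40057)/(26962 - 47*(-412)))/((-19255/97845)) = (-27575/(26962 + 19364))/((-19255*1/97845)) = (-27575/46326)/(-3851/19569) = -27575*1/46326*(-19569/3851) = -25/42*(-19569/3851) = 163075/53914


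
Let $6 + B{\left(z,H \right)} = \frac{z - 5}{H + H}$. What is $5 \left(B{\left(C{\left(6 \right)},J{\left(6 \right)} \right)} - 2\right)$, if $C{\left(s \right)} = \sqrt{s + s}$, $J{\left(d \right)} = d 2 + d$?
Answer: $- \frac{1465}{36} + \frac{5 \sqrt{3}}{18} \approx -40.213$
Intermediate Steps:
$J{\left(d \right)} = 3 d$ ($J{\left(d \right)} = 2 d + d = 3 d$)
$C{\left(s \right)} = \sqrt{2} \sqrt{s}$ ($C{\left(s \right)} = \sqrt{2 s} = \sqrt{2} \sqrt{s}$)
$B{\left(z,H \right)} = -6 + \frac{-5 + z}{2 H}$ ($B{\left(z,H \right)} = -6 + \frac{z - 5}{H + H} = -6 + \frac{-5 + z}{2 H}$)
$5 \left(B{\left(C{\left(6 \right)},J{\left(6 \right)} \right)} - 2\right) = 5 \left(\frac{-5 + \sqrt{2} \sqrt{6} - 12 \cdot 3 \cdot 6}{2 \cdot 3 \cdot 6} - 2\right) = 5 \left(\frac{-5 + 2 \sqrt{3} - 216}{2 \cdot 18} - 2\right) = 5 \left(\frac{1}{2} \cdot \frac{1}{18} \left(-5 + 2 \sqrt{3} - 216\right) - 2\right) = 5 \left(\frac{1}{2} \cdot \frac{1}{18} \left(-221 + 2 \sqrt{3}\right) - 2\right) = 5 \left(\left(- \frac{221}{36} + \frac{\sqrt{3}}{18}\right) - 2\right) = 5 \left(- \frac{293}{36} + \frac{\sqrt{3}}{18}\right) = - \frac{1465}{36} + \frac{5 \sqrt{3}}{18}$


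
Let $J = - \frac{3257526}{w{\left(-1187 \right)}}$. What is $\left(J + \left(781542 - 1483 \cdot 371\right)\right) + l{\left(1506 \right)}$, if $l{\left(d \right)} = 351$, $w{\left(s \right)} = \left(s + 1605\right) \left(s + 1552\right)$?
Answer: $\frac{17673605737}{76285} \approx 2.3168 \cdot 10^{5}$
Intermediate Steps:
$w{\left(s \right)} = \left(1552 + s\right) \left(1605 + s\right)$ ($w{\left(s \right)} = \left(1605 + s\right) \left(1552 + s\right) = \left(1552 + s\right) \left(1605 + s\right)$)
$J = - \frac{1628763}{76285}$ ($J = - \frac{3257526}{2490960 + \left(-1187\right)^{2} + 3157 \left(-1187\right)} = - \frac{3257526}{2490960 + 1408969 - 3747359} = - \frac{3257526}{152570} = \left(-3257526\right) \frac{1}{152570} = - \frac{1628763}{76285} \approx -21.351$)
$\left(J + \left(781542 - 1483 \cdot 371\right)\right) + l{\left(1506 \right)} = \left(- \frac{1628763}{76285} + \left(781542 - 1483 \cdot 371\right)\right) + 351 = \left(- \frac{1628763}{76285} + \left(781542 - 550193\right)\right) + 351 = \left(- \frac{1628763}{76285} + 231349\right) + 351 = \frac{17646829702}{76285} + 351 = \frac{17673605737}{76285}$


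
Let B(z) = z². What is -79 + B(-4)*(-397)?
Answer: -6431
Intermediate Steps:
-79 + B(-4)*(-397) = -79 + (-4)²*(-397) = -79 + 16*(-397) = -79 - 6352 = -6431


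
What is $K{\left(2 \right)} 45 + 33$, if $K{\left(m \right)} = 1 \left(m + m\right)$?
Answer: $213$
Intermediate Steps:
$K{\left(m \right)} = 2 m$ ($K{\left(m \right)} = 1 \cdot 2 m = 2 m$)
$K{\left(2 \right)} 45 + 33 = 2 \cdot 2 \cdot 45 + 33 = 4 \cdot 45 + 33 = 180 + 33 = 213$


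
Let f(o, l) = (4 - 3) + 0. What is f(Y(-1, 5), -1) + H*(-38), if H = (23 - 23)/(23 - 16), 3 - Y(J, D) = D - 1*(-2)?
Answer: 1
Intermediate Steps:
Y(J, D) = 1 - D (Y(J, D) = 3 - (D - 1*(-2)) = 3 - (D + 2) = 3 - (2 + D) = 3 + (-2 - D) = 1 - D)
H = 0 (H = 0/7 = 0*(⅐) = 0)
f(o, l) = 1 (f(o, l) = 1 + 0 = 1)
f(Y(-1, 5), -1) + H*(-38) = 1 + 0*(-38) = 1 + 0 = 1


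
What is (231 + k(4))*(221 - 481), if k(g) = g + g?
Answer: -62140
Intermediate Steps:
k(g) = 2*g
(231 + k(4))*(221 - 481) = (231 + 2*4)*(221 - 481) = (231 + 8)*(-260) = 239*(-260) = -62140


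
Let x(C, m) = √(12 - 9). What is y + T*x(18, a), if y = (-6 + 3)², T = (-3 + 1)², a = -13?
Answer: 9 + 4*√3 ≈ 15.928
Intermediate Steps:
T = 4 (T = (-2)² = 4)
x(C, m) = √3
y = 9 (y = (-3)² = 9)
y + T*x(18, a) = 9 + 4*√3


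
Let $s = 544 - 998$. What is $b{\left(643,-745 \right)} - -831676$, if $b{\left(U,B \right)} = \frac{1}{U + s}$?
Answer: $\frac{157186765}{189} \approx 8.3168 \cdot 10^{5}$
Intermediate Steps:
$s = -454$ ($s = 544 - 998 = -454$)
$b{\left(U,B \right)} = \frac{1}{-454 + U}$ ($b{\left(U,B \right)} = \frac{1}{U - 454} = \frac{1}{-454 + U}$)
$b{\left(643,-745 \right)} - -831676 = \frac{1}{-454 + 643} - -831676 = \frac{1}{189} + 831676 = \frac{157186765}{189}$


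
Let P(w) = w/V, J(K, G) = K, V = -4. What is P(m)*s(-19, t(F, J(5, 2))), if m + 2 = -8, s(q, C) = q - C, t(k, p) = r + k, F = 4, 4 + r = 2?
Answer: -105/2 ≈ -52.500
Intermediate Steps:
r = -2 (r = -4 + 2 = -2)
t(k, p) = -2 + k
m = -10 (m = -2 - 8 = -10)
P(w) = -w/4 (P(w) = w/(-4) = w*(-¼) = -w/4)
P(m)*s(-19, t(F, J(5, 2))) = (-¼*(-10))*(-19 - (-2 + 4)) = 5*(-19 - 1*2)/2 = 5*(-19 - 2)/2 = (5/2)*(-21) = -105/2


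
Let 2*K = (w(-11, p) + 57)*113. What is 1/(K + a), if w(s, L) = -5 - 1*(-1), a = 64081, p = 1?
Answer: 2/134151 ≈ 1.4909e-5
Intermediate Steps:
w(s, L) = -4 (w(s, L) = -5 + 1 = -4)
K = 5989/2 (K = ((-4 + 57)*113)/2 = (53*113)/2 = (1/2)*5989 = 5989/2 ≈ 2994.5)
1/(K + a) = 1/(5989/2 + 64081) = 1/(134151/2) = 2/134151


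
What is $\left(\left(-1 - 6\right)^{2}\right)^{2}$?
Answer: $2401$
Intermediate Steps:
$\left(\left(-1 - 6\right)^{2}\right)^{2} = \left(\left(-7\right)^{2}\right)^{2} = 49^{2} = 2401$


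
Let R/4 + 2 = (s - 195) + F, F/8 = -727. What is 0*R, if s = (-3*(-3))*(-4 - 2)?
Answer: 0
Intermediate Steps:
F = -5816 (F = 8*(-727) = -5816)
s = -54 (s = 9*(-6) = -54)
R = -24268 (R = -8 + 4*((-54 - 195) - 5816) = -8 + 4*(-249 - 5816) = -8 + 4*(-6065) = -8 - 24260 = -24268)
0*R = 0*(-24268) = 0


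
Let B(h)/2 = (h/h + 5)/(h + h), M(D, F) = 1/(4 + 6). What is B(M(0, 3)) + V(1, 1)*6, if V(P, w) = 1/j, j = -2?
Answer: 57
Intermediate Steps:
V(P, w) = -1/2 (V(P, w) = 1/(-2) = -1/2)
M(D, F) = 1/10
B(h) = 6/h (B(h) = 2*((h/h + 5)/(h + h)) = 2*((1 + 5)/((2*h))) = 2*(6*(1/(2*h))) = 2*(3/h) = 6/h)
B(M(0, 3)) + V(1, 1)*6 = 6/(1/10) - 1/2*6 = 6*10 - 3 = 60 - 3 = 57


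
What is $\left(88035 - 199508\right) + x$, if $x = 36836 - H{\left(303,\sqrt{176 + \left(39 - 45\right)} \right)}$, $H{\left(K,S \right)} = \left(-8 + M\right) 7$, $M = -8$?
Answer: $-74525$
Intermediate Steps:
$H{\left(K,S \right)} = -112$ ($H{\left(K,S \right)} = \left(-8 - 8\right) 7 = \left(-16\right) 7 = -112$)
$x = 36948$ ($x = 36836 - -112 = 36836 + 112 = 36948$)
$\left(88035 - 199508\right) + x = \left(88035 - 199508\right) + 36948 = -111473 + 36948 = -74525$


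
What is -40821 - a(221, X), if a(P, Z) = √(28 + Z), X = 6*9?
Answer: -40821 - √82 ≈ -40830.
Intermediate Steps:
X = 54
-40821 - a(221, X) = -40821 - √(28 + 54) = -40821 - √82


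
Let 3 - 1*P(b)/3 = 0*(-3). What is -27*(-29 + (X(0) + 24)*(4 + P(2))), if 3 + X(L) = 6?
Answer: -8694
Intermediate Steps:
X(L) = 3 (X(L) = -3 + 6 = 3)
P(b) = 9 (P(b) = 9 - 0*(-3) = 9 - 3*0 = 9 + 0 = 9)
-27*(-29 + (X(0) + 24)*(4 + P(2))) = -27*(-29 + (3 + 24)*(4 + 9)) = -27*(-29 + 27*13) = -27*(-29 + 351) = -27*322 = -8694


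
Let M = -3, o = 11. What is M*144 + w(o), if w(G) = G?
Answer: -421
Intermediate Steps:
M*144 + w(o) = -3*144 + 11 = -432 + 11 = -421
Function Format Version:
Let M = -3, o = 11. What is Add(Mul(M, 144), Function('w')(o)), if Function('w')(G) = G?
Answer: -421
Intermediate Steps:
Add(Mul(M, 144), Function('w')(o)) = Add(Mul(-3, 144), 11) = Add(-432, 11) = -421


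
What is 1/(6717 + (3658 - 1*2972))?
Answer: 1/7403 ≈ 0.00013508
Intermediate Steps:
1/(6717 + (3658 - 1*2972)) = 1/(6717 + (3658 - 2972)) = 1/(6717 + 686) = 1/7403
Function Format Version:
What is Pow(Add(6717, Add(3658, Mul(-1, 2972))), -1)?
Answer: Rational(1, 7403) ≈ 0.00013508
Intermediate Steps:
Pow(Add(6717, Add(3658, Mul(-1, 2972))), -1) = Pow(Add(6717, Add(3658, -2972)), -1) = Pow(Add(6717, 686), -1) = Pow(7403, -1) = Rational(1, 7403)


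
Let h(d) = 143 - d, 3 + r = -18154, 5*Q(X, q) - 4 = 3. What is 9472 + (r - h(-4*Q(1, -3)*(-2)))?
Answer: -44084/5 ≈ -8816.8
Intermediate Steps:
Q(X, q) = 7/5 (Q(X, q) = ⅘ + (⅕)*3 = ⅘ + ⅗ = 7/5)
r = -18157 (r = -3 - 18154 = -18157)
9472 + (r - h(-4*Q(1, -3)*(-2))) = 9472 + (-18157 - (143 - (-4*7/5)*(-2))) = 9472 + (-18157 - (143 - (-28)*(-2)/5)) = 9472 + (-18157 - (143 - 1*56/5)) = 9472 + (-18157 - (143 - 56/5)) = 9472 + (-18157 - 1*659/5) = 9472 + (-18157 - 659/5) = 9472 - 91444/5 = -44084/5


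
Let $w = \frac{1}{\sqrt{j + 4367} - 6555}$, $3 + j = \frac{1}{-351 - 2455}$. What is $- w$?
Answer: $\frac{18393330}{120556032767} + \frac{\sqrt{34360544698}}{120556032767} \approx 0.00015411$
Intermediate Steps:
$j = - \frac{8419}{2806}$ ($j = -3 + \frac{1}{-351 - 2455} = -3 + \frac{1}{-2806} = -3 - \frac{1}{2806} = - \frac{8419}{2806} \approx -3.0004$)
$w = \frac{1}{-6555 + \frac{\sqrt{34360544698}}{2806}}$ ($w = \frac{1}{\sqrt{- \frac{8419}{2806} + 4367} - 6555} = \frac{1}{\sqrt{\frac{12245383}{2806}} - 6555} = \frac{1}{\frac{\sqrt{34360544698}}{2806} - 6555} = \frac{1}{-6555 + \frac{\sqrt{34360544698}}{2806}} \approx -0.00015411$)
$- w = - (- \frac{18393330}{120556032767} - \frac{\sqrt{34360544698}}{120556032767}) = \frac{18393330}{120556032767} + \frac{\sqrt{34360544698}}{120556032767}$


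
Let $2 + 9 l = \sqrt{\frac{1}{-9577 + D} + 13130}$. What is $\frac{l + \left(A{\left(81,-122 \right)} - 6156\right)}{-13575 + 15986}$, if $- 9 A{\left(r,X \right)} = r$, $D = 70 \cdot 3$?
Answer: $- \frac{55487}{21699} + \frac{\sqrt{1152035237203}}{203254533} \approx -2.5518$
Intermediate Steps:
$D = 210$
$A{\left(r,X \right)} = - \frac{r}{9}$
$l = - \frac{2}{9} + \frac{\sqrt{1152035237203}}{84303}$ ($l = - \frac{2}{9} + \frac{\sqrt{\frac{1}{-9577 + 210} + 13130}}{9} = - \frac{2}{9} + \frac{\sqrt{\frac{1}{-9367} + 13130}}{9} = - \frac{2}{9} + \frac{\sqrt{- \frac{1}{9367} + 13130}}{9} = - \frac{2}{9} + \frac{\sqrt{\frac{122988709}{9367}}}{9} = - \frac{2}{9} + \frac{\frac{1}{9367} \sqrt{1152035237203}}{9} = - \frac{2}{9} + \frac{\sqrt{1152035237203}}{84303} \approx 12.51$)
$\frac{l + \left(A{\left(81,-122 \right)} - 6156\right)}{-13575 + 15986} = \frac{\left(- \frac{2}{9} + \frac{\sqrt{1152035237203}}{84303}\right) - 6165}{-13575 + 15986} = \frac{\left(- \frac{2}{9} + \frac{\sqrt{1152035237203}}{84303}\right) - 6165}{2411} = \left(\left(- \frac{2}{9} + \frac{\sqrt{1152035237203}}{84303}\right) - 6165\right) \frac{1}{2411} = \left(- \frac{55487}{9} + \frac{\sqrt{1152035237203}}{84303}\right) \frac{1}{2411} = - \frac{55487}{21699} + \frac{\sqrt{1152035237203}}{203254533}$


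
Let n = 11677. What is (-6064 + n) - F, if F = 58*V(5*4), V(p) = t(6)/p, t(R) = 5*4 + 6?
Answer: 27688/5 ≈ 5537.6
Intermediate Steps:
t(R) = 26 (t(R) = 20 + 6 = 26)
V(p) = 26/p
F = 377/5 (F = 58*(26/((5*4))) = 58*(26/20) = 58*(26*(1/20)) = 58*(13/10) = 377/5 ≈ 75.400)
(-6064 + n) - F = (-6064 + 11677) - 1*377/5 = 5613 - 377/5 = 27688/5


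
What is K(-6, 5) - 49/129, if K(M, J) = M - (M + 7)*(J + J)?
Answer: -2113/129 ≈ -16.380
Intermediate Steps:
K(M, J) = M - 2*J*(7 + M) (K(M, J) = M - (7 + M)*2*J = M - 2*J*(7 + M))
K(-6, 5) - 49/129 = (-6 - 14*5 - 2*5*(-6)) - 49/129 = (-6 - 70 + 60) - 49*1/129 = -16 - 49/129 = -2113/129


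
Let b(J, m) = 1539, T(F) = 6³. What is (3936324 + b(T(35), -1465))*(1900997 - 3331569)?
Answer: -5633396547636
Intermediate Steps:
T(F) = 216
(3936324 + b(T(35), -1465))*(1900997 - 3331569) = (3936324 + 1539)*(1900997 - 3331569) = 3937863*(-1430572) = -5633396547636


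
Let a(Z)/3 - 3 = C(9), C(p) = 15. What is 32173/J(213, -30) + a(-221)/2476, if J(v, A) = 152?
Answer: 19917139/94088 ≈ 211.69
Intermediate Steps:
a(Z) = 54 (a(Z) = 9 + 3*15 = 9 + 45 = 54)
32173/J(213, -30) + a(-221)/2476 = 32173/152 + 54/2476 = 32173*(1/152) + 54*(1/2476) = 32173/152 + 27/1238 = 19917139/94088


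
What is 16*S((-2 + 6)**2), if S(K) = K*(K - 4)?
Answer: 3072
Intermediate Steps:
S(K) = K*(-4 + K)
16*S((-2 + 6)**2) = 16*((-2 + 6)**2*(-4 + (-2 + 6)**2)) = 16*(4**2*(-4 + 4**2)) = 16*(16*(-4 + 16)) = 16*(16*12) = 16*192 = 3072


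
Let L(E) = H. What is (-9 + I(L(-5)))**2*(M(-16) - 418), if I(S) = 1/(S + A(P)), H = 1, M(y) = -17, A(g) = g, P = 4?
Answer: -168432/5 ≈ -33686.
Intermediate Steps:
L(E) = 1
I(S) = 1/(4 + S) (I(S) = 1/(S + 4) = 1/(4 + S))
(-9 + I(L(-5)))**2*(M(-16) - 418) = (-9 + 1/(4 + 1))**2*(-17 - 418) = (-9 + 1/5)**2*(-435) = (-44/5)**2*(-435) = (1936/25)*(-435) = -168432/5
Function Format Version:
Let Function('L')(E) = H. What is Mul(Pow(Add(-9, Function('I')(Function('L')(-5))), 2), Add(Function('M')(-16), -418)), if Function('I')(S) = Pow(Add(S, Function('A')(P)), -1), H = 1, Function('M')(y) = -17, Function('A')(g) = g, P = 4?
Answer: Rational(-168432, 5) ≈ -33686.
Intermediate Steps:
Function('L')(E) = 1
Function('I')(S) = Pow(Add(4, S), -1) (Function('I')(S) = Pow(Add(S, 4), -1) = Pow(Add(4, S), -1))
Mul(Pow(Add(-9, Function('I')(Function('L')(-5))), 2), Add(Function('M')(-16), -418)) = Mul(Pow(Add(-9, Pow(Add(4, 1), -1)), 2), Add(-17, -418)) = Mul(Pow(Add(-9, Pow(5, -1)), 2), -435) = Mul(Pow(Add(-9, Rational(1, 5)), 2), -435) = Mul(Pow(Rational(-44, 5), 2), -435) = Mul(Rational(1936, 25), -435) = Rational(-168432, 5)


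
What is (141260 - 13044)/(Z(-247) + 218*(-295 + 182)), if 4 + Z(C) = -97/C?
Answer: -31669352/6085489 ≈ -5.2041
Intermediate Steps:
Z(C) = -4 - 97/C
(141260 - 13044)/(Z(-247) + 218*(-295 + 182)) = (141260 - 13044)/((-4 - 97/(-247)) + 218*(-295 + 182)) = 128216/((-4 - 97*(-1/247)) + 218*(-113)) = 128216/((-4 + 97/247) - 24634) = 128216/(-891/247 - 24634) = 128216/(-6085489/247) = 128216*(-247/6085489) = -31669352/6085489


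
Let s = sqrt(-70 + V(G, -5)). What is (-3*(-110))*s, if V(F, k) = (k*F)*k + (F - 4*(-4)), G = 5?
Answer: 660*sqrt(19) ≈ 2876.9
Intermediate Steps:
V(F, k) = 16 + F + F*k**2 (V(F, k) = (F*k)*k + (F + 16) = F*k**2 + (16 + F) = 16 + F + F*k**2)
s = 2*sqrt(19) (s = sqrt(-70 + (16 + 5 + 5*(-5)**2)) = sqrt(-70 + (16 + 5 + 5*25)) = sqrt(-70 + (16 + 5 + 125)) = sqrt(-70 + 146) = sqrt(76) = 2*sqrt(19) ≈ 8.7178)
(-3*(-110))*s = (-3*(-110))*(2*sqrt(19)) = 330*(2*sqrt(19)) = 660*sqrt(19)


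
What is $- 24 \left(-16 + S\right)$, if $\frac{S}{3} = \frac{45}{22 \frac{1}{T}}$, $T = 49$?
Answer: $- \frac{75156}{11} \approx -6832.4$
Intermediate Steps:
$S = \frac{6615}{22}$ ($S = 3 \frac{45}{22 \cdot \frac{1}{49}} = 3 \frac{45}{\frac{22}{49}} = 3 \cdot 45 \cdot \frac{49}{22} = 3 \cdot \frac{2205}{22} = \frac{6615}{22} \approx 300.68$)
$- 24 \left(-16 + S\right) = - 24 \left(-16 + \frac{6615}{22}\right) = \left(-24\right) \frac{6263}{22} = - \frac{75156}{11}$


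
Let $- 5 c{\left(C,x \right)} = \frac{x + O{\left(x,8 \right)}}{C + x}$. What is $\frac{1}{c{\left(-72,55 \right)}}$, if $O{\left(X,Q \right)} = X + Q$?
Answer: $\frac{85}{118} \approx 0.72034$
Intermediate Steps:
$O{\left(X,Q \right)} = Q + X$
$c{\left(C,x \right)} = - \frac{8 + 2 x}{5 \left(C + x\right)}$ ($c{\left(C,x \right)} = - \frac{\left(x + \left(8 + x\right)\right) \frac{1}{C + x}}{5} = - \frac{\left(8 + 2 x\right) \frac{1}{C + x}}{5} = - \frac{\frac{1}{C + x} \left(8 + 2 x\right)}{5} = - \frac{8 + 2 x}{5 \left(C + x\right)}$)
$\frac{1}{c{\left(-72,55 \right)}} = \frac{1}{\frac{2}{5} \frac{1}{-72 + 55} \left(-4 - 55\right)} = \frac{1}{\frac{2}{5} \frac{1}{-17} \left(-4 - 55\right)} = \frac{1}{\frac{2}{5} \left(- \frac{1}{17}\right) \left(-59\right)} = \frac{1}{\frac{118}{85}} = \frac{85}{118}$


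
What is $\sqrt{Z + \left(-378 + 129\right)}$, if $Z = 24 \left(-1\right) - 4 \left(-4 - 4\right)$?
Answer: $i \sqrt{241} \approx 15.524 i$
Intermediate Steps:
$Z = 8$ ($Z = -24 - -32 = -24 + 32 = 8$)
$\sqrt{Z + \left(-378 + 129\right)} = \sqrt{8 + \left(-378 + 129\right)} = \sqrt{8 - 249} = \sqrt{-241} = i \sqrt{241}$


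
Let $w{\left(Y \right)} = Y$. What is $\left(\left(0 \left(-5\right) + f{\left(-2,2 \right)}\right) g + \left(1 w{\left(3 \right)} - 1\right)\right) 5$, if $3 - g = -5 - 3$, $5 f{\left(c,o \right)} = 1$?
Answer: $21$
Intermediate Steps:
$f{\left(c,o \right)} = \frac{1}{5}$ ($f{\left(c,o \right)} = \frac{1}{5} \cdot 1 = \frac{1}{5}$)
$g = 11$ ($g = 3 - \left(-5 - 3\right) = 3 - -8 = 3 + 8 = 11$)
$\left(\left(0 \left(-5\right) + f{\left(-2,2 \right)}\right) g + \left(1 w{\left(3 \right)} - 1\right)\right) 5 = \left(\left(0 \left(-5\right) + \frac{1}{5}\right) 11 + \left(1 \cdot 3 - 1\right)\right) 5 = \left(\left(0 + \frac{1}{5}\right) 11 + \left(3 - 1\right)\right) 5 = \left(\frac{1}{5} \cdot 11 + 2\right) 5 = \left(\frac{11}{5} + 2\right) 5 = \frac{21}{5} \cdot 5 = 21$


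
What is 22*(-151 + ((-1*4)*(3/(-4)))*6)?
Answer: -2926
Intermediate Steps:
22*(-151 + ((-1*4)*(3/(-4)))*6) = 22*(-151 - 12*(-1)/4*6) = 22*(-151 - 4*(-3/4)*6) = 22*(-151 + 3*6) = 22*(-151 + 18) = 22*(-133) = -2926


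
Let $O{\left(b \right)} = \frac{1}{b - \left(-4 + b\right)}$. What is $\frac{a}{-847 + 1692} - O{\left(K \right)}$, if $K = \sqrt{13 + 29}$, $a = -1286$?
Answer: $- \frac{5989}{3380} \approx -1.7719$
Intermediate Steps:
$K = \sqrt{42} \approx 6.4807$
$O{\left(b \right)} = \frac{1}{4}$ ($O{\left(b \right)} = \frac{1}{b - \left(-4 + b\right)} = \frac{1}{4}$)
$\frac{a}{-847 + 1692} - O{\left(K \right)} = - \frac{1286}{-847 + 1692} - \frac{1}{4} = - \frac{1286}{845} - \frac{1}{4} = - \frac{5989}{3380}$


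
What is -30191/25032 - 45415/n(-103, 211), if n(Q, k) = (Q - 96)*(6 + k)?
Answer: -769169/4981368 ≈ -0.15441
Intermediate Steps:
n(Q, k) = (-96 + Q)*(6 + k)
-30191/25032 - 45415/n(-103, 211) = -30191/25032 - 45415/(-576 - 96*211 + 6*(-103) - 103*211) = -30191*1/25032 - 45415/(-576 - 20256 - 618 - 21733) = -4313/3576 - 45415/(-43183) = -4313/3576 - 45415*(-1/43183) = -4313/3576 + 1465/1393 = -769169/4981368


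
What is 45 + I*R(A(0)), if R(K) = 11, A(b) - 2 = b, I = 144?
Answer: 1629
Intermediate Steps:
A(b) = 2 + b
45 + I*R(A(0)) = 45 + 144*11 = 45 + 1584 = 1629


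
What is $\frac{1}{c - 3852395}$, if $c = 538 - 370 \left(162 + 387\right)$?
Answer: $- \frac{1}{4054987} \approx -2.4661 \cdot 10^{-7}$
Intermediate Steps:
$c = -202592$ ($c = 538 - 203130 = -202592$)
$\frac{1}{c - 3852395} = \frac{1}{-202592 - 3852395} = \frac{1}{-4054987} = - \frac{1}{4054987}$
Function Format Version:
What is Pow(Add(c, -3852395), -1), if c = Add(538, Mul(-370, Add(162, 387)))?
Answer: Rational(-1, 4054987) ≈ -2.4661e-7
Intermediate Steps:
c = -202592 (c = Add(538, Mul(-370, 549)) = Add(538, -203130) = -202592)
Pow(Add(c, -3852395), -1) = Pow(Add(-202592, -3852395), -1) = Pow(-4054987, -1) = Rational(-1, 4054987)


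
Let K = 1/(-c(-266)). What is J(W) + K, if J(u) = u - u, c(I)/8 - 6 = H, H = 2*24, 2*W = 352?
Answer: -1/432 ≈ -0.0023148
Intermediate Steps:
W = 176 (W = (1/2)*352 = 176)
H = 48
c(I) = 432 (c(I) = 48 + 8*48 = 48 + 384 = 432)
J(u) = 0
K = -1/432 (K = 1/(-1*432) = 1/(-432) = -1/432 ≈ -0.0023148)
J(W) + K = 0 - 1/432 = -1/432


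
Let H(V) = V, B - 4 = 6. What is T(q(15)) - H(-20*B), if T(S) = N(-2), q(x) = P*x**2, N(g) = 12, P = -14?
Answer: 212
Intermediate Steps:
B = 10 (B = 4 + 6 = 10)
q(x) = -14*x**2
T(S) = 12
T(q(15)) - H(-20*B) = 12 - (-20)*10 = 12 - 1*(-200) = 12 + 200 = 212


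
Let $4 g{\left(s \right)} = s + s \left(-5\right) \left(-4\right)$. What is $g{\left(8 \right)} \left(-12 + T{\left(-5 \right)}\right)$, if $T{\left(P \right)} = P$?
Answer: $-714$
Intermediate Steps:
$g{\left(s \right)} = \frac{21 s}{4}$ ($g{\left(s \right)} = \frac{s + s \left(-5\right) \left(-4\right)}{4} = \frac{s + - 5 s \left(-4\right)}{4} = \frac{s + 20 s}{4} = \frac{21 s}{4}$)
$g{\left(8 \right)} \left(-12 + T{\left(-5 \right)}\right) = \frac{21}{4} \cdot 8 \left(-12 - 5\right) = 42 \left(-17\right) = -714$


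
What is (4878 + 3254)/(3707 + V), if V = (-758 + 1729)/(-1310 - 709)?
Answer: 8209254/3741731 ≈ 2.1940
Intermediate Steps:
V = -971/2019 (V = 971/(-2019) = 971*(-1/2019) = -971/2019 ≈ -0.48093)
(4878 + 3254)/(3707 + V) = (4878 + 3254)/(3707 - 971/2019) = 8132/(7483462/2019) = 8132*(2019/7483462) = 8209254/3741731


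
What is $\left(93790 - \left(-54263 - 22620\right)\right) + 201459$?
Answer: $372132$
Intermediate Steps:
$\left(93790 - \left(-54263 - 22620\right)\right) + 201459 = \left(93790 - -76883\right) + 201459 = \left(93790 + 76883\right) + 201459 = 170673 + 201459 = 372132$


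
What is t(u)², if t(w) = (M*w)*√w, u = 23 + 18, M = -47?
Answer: 152246489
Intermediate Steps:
u = 41
t(w) = -47*w^(3/2) (t(w) = (-47*w)*√w = -47*w^(3/2))
t(u)² = (-1927*√41)² = 152246489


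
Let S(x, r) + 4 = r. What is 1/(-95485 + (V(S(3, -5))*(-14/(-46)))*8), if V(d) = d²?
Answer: -23/2191619 ≈ -1.0495e-5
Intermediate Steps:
S(x, r) = -4 + r
1/(-95485 + (V(S(3, -5))*(-14/(-46)))*8) = 1/(-95485 + ((-4 - 5)²*(-14/(-46)))*8) = 1/(-95485 + ((-9)²*(-14*(-1/46)))*8) = 1/(-95485 + (81*(7/23))*8) = 1/(-95485 + (567/23)*8) = 1/(-95485 + 4536/23) = 1/(-2191619/23) = -23/2191619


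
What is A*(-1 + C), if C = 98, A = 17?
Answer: 1649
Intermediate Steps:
A*(-1 + C) = 17*(-1 + 98) = 17*97 = 1649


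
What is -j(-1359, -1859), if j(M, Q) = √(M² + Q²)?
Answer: -√5302762 ≈ -2302.8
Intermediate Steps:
-j(-1359, -1859) = -√((-1359)² + (-1859)²) = -√(1846881 + 3455881) = -√5302762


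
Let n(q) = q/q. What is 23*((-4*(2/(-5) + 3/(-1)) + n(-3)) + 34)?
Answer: 5589/5 ≈ 1117.8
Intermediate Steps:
n(q) = 1
23*((-4*(2/(-5) + 3/(-1)) + n(-3)) + 34) = 23*((-4*(2/(-5) + 3/(-1)) + 1) + 34) = 23*((-4*(2*(-⅕) + 3*(-1)) + 1) + 34) = 23*((-4*(-⅖ - 3) + 1) + 34) = 23*((-4*(-17/5) + 1) + 34) = 23*((68/5 + 1) + 34) = 23*(73/5 + 34) = 23*(243/5) = 5589/5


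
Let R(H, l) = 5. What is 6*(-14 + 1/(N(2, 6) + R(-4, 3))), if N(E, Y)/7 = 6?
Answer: -3942/47 ≈ -83.872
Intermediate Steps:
N(E, Y) = 42 (N(E, Y) = 7*6 = 42)
6*(-14 + 1/(N(2, 6) + R(-4, 3))) = 6*(-14 + 1/(42 + 5)) = 6*(-14 + 1/47) = 6*(-657/47) = -3942/47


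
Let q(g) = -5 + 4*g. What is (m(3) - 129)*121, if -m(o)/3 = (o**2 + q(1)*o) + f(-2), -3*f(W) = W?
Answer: -18029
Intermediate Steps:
f(W) = -W/3
m(o) = -2 - 3*o**2 + 3*o (m(o) = -3*((o**2 + (-5 + 4*1)*o) - 1/3*(-2)) = -3*((o**2 + (-5 + 4)*o) + 2/3) = -3*((o**2 - o) + 2/3) = -3*(2/3 + o**2 - o) = -2 - 3*o**2 + 3*o)
(m(3) - 129)*121 = ((-2 - 3*3**2 + 3*3) - 129)*121 = ((-2 - 3*9 + 9) - 129)*121 = ((-2 - 27 + 9) - 129)*121 = (-20 - 129)*121 = -149*121 = -18029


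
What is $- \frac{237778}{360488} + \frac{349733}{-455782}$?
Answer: $- \frac{58612370525}{41075985404} \approx -1.4269$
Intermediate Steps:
$- \frac{237778}{360488} + \frac{349733}{-455782} = \left(-237778\right) \frac{1}{360488} + 349733 \left(- \frac{1}{455782}\right) = - \frac{118889}{180244} - \frac{349733}{455782} = - \frac{58612370525}{41075985404}$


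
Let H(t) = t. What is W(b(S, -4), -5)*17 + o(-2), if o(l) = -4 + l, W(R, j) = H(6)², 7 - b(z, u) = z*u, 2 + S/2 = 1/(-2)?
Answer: 606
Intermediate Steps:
S = -5 (S = -4 + 2/(-2) = -4 + 2*(-½) = -4 - 1 = -5)
b(z, u) = 7 - u*z (b(z, u) = 7 - z*u = 7 - u*z)
W(R, j) = 36 (W(R, j) = 6² = 36)
W(b(S, -4), -5)*17 + o(-2) = 36*17 + (-4 - 2) = 612 - 6 = 606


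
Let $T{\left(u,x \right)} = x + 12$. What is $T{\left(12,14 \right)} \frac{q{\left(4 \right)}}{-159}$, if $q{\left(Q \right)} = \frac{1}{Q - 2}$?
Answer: $- \frac{13}{159} \approx -0.081761$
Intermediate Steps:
$T{\left(u,x \right)} = 12 + x$
$q{\left(Q \right)} = \frac{1}{-2 + Q}$
$T{\left(12,14 \right)} \frac{q{\left(4 \right)}}{-159} = \left(12 + 14\right) \frac{1}{\left(-2 + 4\right) \left(-159\right)} = 26 \cdot \frac{1}{2} \left(- \frac{1}{159}\right) = 26 \left(- \frac{1}{318}\right) = - \frac{13}{159}$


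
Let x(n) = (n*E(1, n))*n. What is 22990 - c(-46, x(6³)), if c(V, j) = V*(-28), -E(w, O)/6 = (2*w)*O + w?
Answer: 21702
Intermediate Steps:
E(w, O) = -6*w - 12*O*w (E(w, O) = -6*((2*w)*O + w) = -6*(2*O*w + w) = -6*(w + 2*O*w) = -6*w - 12*O*w)
x(n) = n²*(-6 - 12*n) (x(n) = (n*(-6*1*(1 + 2*n)))*n = (n*(-6 - 12*n))*n = n²*(-6 - 12*n))
c(V, j) = -28*V
22990 - c(-46, x(6³)) = 22990 - (-28)*(-46) = 22990 - 1*1288 = 22990 - 1288 = 21702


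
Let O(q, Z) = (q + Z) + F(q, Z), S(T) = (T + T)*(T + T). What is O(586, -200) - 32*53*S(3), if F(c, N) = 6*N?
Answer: -61870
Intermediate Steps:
S(T) = 4*T**2 (S(T) = (2*T)*(2*T) = 4*T**2)
O(q, Z) = q + 7*Z (O(q, Z) = (q + Z) + 6*Z = (Z + q) + 6*Z = q + 7*Z)
O(586, -200) - 32*53*S(3) = (586 + 7*(-200)) - 32*53*4*3**2 = (586 - 1400) - 1696*4*9 = -814 - 1696*36 = -814 - 1*61056 = -814 - 61056 = -61870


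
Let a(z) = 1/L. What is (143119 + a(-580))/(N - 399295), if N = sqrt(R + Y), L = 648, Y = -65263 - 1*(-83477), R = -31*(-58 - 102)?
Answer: -37031062715335/103314835055448 - 92741113*sqrt(23174)/103314835055448 ≈ -0.35857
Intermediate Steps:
R = 4960 (R = -31*(-160) = 4960)
Y = 18214 (Y = -65263 + 83477 = 18214)
a(z) = 1/648
N = sqrt(23174) (N = sqrt(4960 + 18214) = sqrt(23174) ≈ 152.23)
(143119 + a(-580))/(N - 399295) = (143119 + 1/648)/(sqrt(23174) - 399295) = 92741113/(648*(-399295 + sqrt(23174)))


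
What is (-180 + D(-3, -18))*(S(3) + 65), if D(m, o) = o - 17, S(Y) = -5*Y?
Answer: -10750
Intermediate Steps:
D(m, o) = -17 + o
(-180 + D(-3, -18))*(S(3) + 65) = (-180 + (-17 - 18))*(-5*3 + 65) = (-180 - 35)*(-15 + 65) = -215*50 = -10750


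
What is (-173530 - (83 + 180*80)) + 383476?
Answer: 195463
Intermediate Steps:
(-173530 - (83 + 180*80)) + 383476 = (-173530 - (83 + 14400)) + 383476 = (-173530 - 1*14483) + 383476 = (-173530 - 14483) + 383476 = -188013 + 383476 = 195463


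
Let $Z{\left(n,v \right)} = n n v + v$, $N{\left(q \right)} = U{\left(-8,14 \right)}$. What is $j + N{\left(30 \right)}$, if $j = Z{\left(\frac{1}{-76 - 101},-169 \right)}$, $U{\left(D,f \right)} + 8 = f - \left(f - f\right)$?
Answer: $- \frac{5106796}{31329} \approx -163.01$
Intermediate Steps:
$U{\left(D,f \right)} = -8 + f$ ($U{\left(D,f \right)} = -8 + \left(f - \left(f - f\right)\right) = -8 + \left(f - 0\right) = -8 + \left(f + 0\right) = -8 + f$)
$N{\left(q \right)} = 6$ ($N{\left(q \right)} = -8 + 14 = 6$)
$Z{\left(n,v \right)} = v + v n^{2}$ ($Z{\left(n,v \right)} = n^{2} v + v = v n^{2} + v = v + v n^{2}$)
$j = - \frac{5294770}{31329}$ ($j = - 169 \left(1 + \left(\frac{1}{-76 - 101}\right)^{2}\right) = - 169 \left(1 + \left(\frac{1}{-177}\right)^{2}\right) = - 169 \left(1 + \left(- \frac{1}{177}\right)^{2}\right) = - 169 \left(1 + \frac{1}{31329}\right) = \left(-169\right) \frac{31330}{31329} = - \frac{5294770}{31329} \approx -169.01$)
$j + N{\left(30 \right)} = - \frac{5294770}{31329} + 6 = - \frac{5106796}{31329}$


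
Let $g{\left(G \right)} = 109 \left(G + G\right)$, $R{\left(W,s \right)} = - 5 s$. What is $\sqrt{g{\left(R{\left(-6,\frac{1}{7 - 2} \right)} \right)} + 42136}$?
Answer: $\sqrt{41918} \approx 204.74$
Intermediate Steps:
$g{\left(G \right)} = 218 G$ ($g{\left(G \right)} = 109 \cdot 2 G = 218 G$)
$\sqrt{g{\left(R{\left(-6,\frac{1}{7 - 2} \right)} \right)} + 42136} = \sqrt{218 \left(- \frac{5}{7 - 2}\right) + 42136} = \sqrt{218 \left(- \frac{5}{5}\right) + 42136} = \sqrt{218 \left(\left(-5\right) \frac{1}{5}\right) + 42136} = \sqrt{218 \left(-1\right) + 42136} = \sqrt{-218 + 42136} = \sqrt{41918}$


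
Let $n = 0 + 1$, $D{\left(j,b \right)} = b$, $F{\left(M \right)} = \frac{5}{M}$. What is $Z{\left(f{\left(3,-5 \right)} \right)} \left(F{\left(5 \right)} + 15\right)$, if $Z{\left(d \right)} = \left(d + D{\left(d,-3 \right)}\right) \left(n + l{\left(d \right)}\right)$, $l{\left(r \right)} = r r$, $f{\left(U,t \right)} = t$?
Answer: $-3328$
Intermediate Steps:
$n = 1$
$l{\left(r \right)} = r^{2}$
$Z{\left(d \right)} = \left(1 + d^{2}\right) \left(-3 + d\right)$ ($Z{\left(d \right)} = \left(d - 3\right) \left(1 + d^{2}\right) = \left(-3 + d\right) \left(1 + d^{2}\right) = \left(1 + d^{2}\right) \left(-3 + d\right)$)
$Z{\left(f{\left(3,-5 \right)} \right)} \left(F{\left(5 \right)} + 15\right) = \left(-3 - 5 + \left(-5\right)^{3} - 3 \left(-5\right)^{2}\right) \left(\frac{5}{5} + 15\right) = \left(-3 - 5 - 125 - 75\right) \left(5 \cdot \frac{1}{5} + 15\right) = \left(-3 - 5 - 125 - 75\right) \left(1 + 15\right) = \left(-208\right) 16 = -3328$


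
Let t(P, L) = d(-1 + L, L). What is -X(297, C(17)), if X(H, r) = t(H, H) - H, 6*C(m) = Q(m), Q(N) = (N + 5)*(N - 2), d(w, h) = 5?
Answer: 292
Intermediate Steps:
Q(N) = (-2 + N)*(5 + N) (Q(N) = (5 + N)*(-2 + N) = (-2 + N)*(5 + N))
t(P, L) = 5
C(m) = -5/3 + m/2 + m²/6 (C(m) = (-10 + m² + 3*m)/6 = -5/3 + m/2 + m²/6)
X(H, r) = 5 - H
-X(297, C(17)) = -(5 - 1*297) = -(5 - 297) = -1*(-292) = 292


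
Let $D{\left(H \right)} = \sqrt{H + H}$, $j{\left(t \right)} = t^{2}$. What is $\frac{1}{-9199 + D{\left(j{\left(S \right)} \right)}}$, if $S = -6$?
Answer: $- \frac{9199}{84621529} - \frac{6 \sqrt{2}}{84621529} \approx -0.00010881$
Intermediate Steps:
$D{\left(H \right)} = \sqrt{2} \sqrt{H}$ ($D{\left(H \right)} = \sqrt{2 H} = \sqrt{2} \sqrt{H}$)
$\frac{1}{-9199 + D{\left(j{\left(S \right)} \right)}} = \frac{1}{-9199 + \sqrt{2} \sqrt{\left(-6\right)^{2}}} = \frac{1}{-9199 + \sqrt{2} \sqrt{36}} = \frac{1}{-9199 + \sqrt{2} \cdot 6} = \frac{1}{-9199 + 6 \sqrt{2}}$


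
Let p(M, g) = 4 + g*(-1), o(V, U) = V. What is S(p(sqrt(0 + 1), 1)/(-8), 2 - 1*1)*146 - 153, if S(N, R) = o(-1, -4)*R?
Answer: -299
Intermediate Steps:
p(M, g) = 4 - g
S(N, R) = -R
S(p(sqrt(0 + 1), 1)/(-8), 2 - 1*1)*146 - 153 = -(2 - 1*1)*146 - 153 = -(2 - 1)*146 - 153 = -1*1*146 - 153 = -1*146 - 153 = -146 - 153 = -299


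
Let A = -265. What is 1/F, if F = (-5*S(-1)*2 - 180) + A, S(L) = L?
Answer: -1/435 ≈ -0.0022989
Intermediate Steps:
F = -435 (F = (-5*(-1)*2 - 180) - 265 = (5*2 - 180) - 265 = (10 - 180) - 265 = -170 - 265 = -435)
1/F = 1/(-435) = -1/435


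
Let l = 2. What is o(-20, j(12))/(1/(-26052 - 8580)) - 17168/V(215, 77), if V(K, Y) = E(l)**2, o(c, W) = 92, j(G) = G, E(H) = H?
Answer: -3190436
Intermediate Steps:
V(K, Y) = 4 (V(K, Y) = 2**2 = 4)
o(-20, j(12))/(1/(-26052 - 8580)) - 17168/V(215, 77) = 92/(1/(-26052 - 8580)) - 17168/4 = 92/(1/(-34632)) - 17168*1/4 = 92/(-1/34632) - 4292 = 92*(-34632) - 4292 = -3186144 - 4292 = -3190436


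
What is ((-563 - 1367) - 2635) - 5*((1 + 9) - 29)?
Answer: -4470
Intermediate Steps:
((-563 - 1367) - 2635) - 5*((1 + 9) - 29) = (-1930 - 2635) - 5*(10 - 29) = -4565 - 5*(-19) = -4565 + 95 = -4470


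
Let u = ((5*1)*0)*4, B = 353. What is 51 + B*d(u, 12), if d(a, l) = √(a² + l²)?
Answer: 4287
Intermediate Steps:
u = 0 (u = (5*0)*4 = 0*4 = 0)
51 + B*d(u, 12) = 51 + 353*√(0² + 12²) = 51 + 353*√(0 + 144) = 51 + 353*√144 = 51 + 353*12 = 51 + 4236 = 4287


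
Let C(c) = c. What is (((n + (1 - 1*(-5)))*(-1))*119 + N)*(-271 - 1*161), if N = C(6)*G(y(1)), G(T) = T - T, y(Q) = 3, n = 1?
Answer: 359856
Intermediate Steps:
G(T) = 0
N = 0 (N = 6*0 = 0)
(((n + (1 - 1*(-5)))*(-1))*119 + N)*(-271 - 1*161) = (((1 + (1 - 1*(-5)))*(-1))*119 + 0)*(-271 - 1*161) = (((1 + (1 + 5))*(-1))*119 + 0)*(-271 - 161) = (((1 + 6)*(-1))*119 + 0)*(-432) = ((7*(-1))*119 + 0)*(-432) = (-7*119 + 0)*(-432) = (-833 + 0)*(-432) = -833*(-432) = 359856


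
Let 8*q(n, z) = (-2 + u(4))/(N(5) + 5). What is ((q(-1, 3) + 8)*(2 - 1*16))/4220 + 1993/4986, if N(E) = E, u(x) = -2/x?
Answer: 12566735/33665472 ≈ 0.37328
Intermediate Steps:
q(n, z) = -1/32 (q(n, z) = ((-2 - 2/4)/(5 + 5))/8 = ((-2 - 2*1/4)/10)/8 = ((-2 - 1/2)*(1/10))/8 = (-5/2*1/10)/8 = (1/8)*(-1/4) = -1/32)
((q(-1, 3) + 8)*(2 - 1*16))/4220 + 1993/4986 = ((-1/32 + 8)*(2 - 1*16))/4220 + 1993/4986 = (255*(2 - 16)/32)*(1/4220) + 1993*(1/4986) = ((255/32)*(-14))*(1/4220) + 1993/4986 = -1785/16*1/4220 + 1993/4986 = -357/13504 + 1993/4986 = 12566735/33665472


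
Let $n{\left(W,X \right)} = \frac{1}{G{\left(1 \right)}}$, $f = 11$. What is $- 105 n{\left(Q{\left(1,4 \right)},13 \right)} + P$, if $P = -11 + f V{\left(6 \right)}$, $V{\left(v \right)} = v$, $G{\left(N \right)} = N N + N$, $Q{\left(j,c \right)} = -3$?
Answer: $\frac{5}{2} \approx 2.5$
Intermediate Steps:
$G{\left(N \right)} = N + N^{2}$ ($G{\left(N \right)} = N^{2} + N = N + N^{2}$)
$n{\left(W,X \right)} = \frac{1}{2}$ ($n{\left(W,X \right)} = \frac{1}{1 \left(1 + 1\right)} = \frac{1}{1 \cdot 2} = \frac{1}{2}$)
$P = 55$ ($P = -11 + 11 \cdot 6 = -11 + 66 = 55$)
$- 105 n{\left(Q{\left(1,4 \right)},13 \right)} + P = \left(-105\right) \frac{1}{2} + 55 = - \frac{105}{2} + 55 = \frac{5}{2}$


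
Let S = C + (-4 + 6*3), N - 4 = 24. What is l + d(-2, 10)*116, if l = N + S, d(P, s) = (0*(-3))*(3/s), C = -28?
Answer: 14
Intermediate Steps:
N = 28 (N = 4 + 24 = 28)
d(P, s) = 0 (d(P, s) = 0*(3/s) = 0)
S = -14 (S = -28 + (-4 + 6*3) = -28 + (-4 + 18) = -28 + 14 = -14)
l = 14 (l = 28 - 14 = 14)
l + d(-2, 10)*116 = 14 + 0*116 = 14 + 0 = 14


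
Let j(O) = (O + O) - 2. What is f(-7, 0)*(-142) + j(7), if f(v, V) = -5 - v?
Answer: -272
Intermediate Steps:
j(O) = -2 + 2*O (j(O) = 2*O - 2 = -2 + 2*O)
f(-7, 0)*(-142) + j(7) = (-5 - 1*(-7))*(-142) + (-2 + 2*7) = (-5 + 7)*(-142) + (-2 + 14) = 2*(-142) + 12 = -284 + 12 = -272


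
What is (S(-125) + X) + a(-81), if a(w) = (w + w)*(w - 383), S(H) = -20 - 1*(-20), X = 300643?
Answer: 375811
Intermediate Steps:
S(H) = 0 (S(H) = -20 + 20 = 0)
a(w) = 2*w*(-383 + w) (a(w) = (2*w)*(-383 + w) = 2*w*(-383 + w))
(S(-125) + X) + a(-81) = (0 + 300643) + 2*(-81)*(-383 - 81) = 300643 + 2*(-81)*(-464) = 300643 + 75168 = 375811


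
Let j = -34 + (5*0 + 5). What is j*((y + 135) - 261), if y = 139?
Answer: -377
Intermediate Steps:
j = -29 (j = -34 + (0 + 5) = -34 + 5 = -29)
j*((y + 135) - 261) = -29*((139 + 135) - 261) = -29*(274 - 261) = -29*13 = -377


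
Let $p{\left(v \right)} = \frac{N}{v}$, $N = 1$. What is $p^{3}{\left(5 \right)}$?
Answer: $\frac{1}{125} \approx 0.008$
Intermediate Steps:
$p{\left(v \right)} = \frac{1}{v}$ ($p{\left(v \right)} = 1 \frac{1}{v} = \frac{1}{v}$)
$p^{3}{\left(5 \right)} = \left(\frac{1}{5}\right)^{3} = \frac{1}{125}$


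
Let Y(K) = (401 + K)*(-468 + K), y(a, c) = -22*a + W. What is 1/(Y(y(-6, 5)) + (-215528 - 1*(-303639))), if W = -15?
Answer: -1/93707 ≈ -1.0672e-5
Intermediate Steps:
y(a, c) = -15 - 22*a (y(a, c) = -22*a - 15 = -15 - 22*a)
Y(K) = (-468 + K)*(401 + K)
1/(Y(y(-6, 5)) + (-215528 - 1*(-303639))) = 1/((-187668 + (-15 - 22*(-6))**2 - 67*(-15 - 22*(-6))) + (-215528 - 1*(-303639))) = 1/((-187668 + (-15 + 132)**2 - 67*(-15 + 132)) + (-215528 + 303639)) = 1/((-187668 + 117**2 - 67*117) + 88111) = 1/((-187668 + 13689 - 7839) + 88111) = 1/(-181818 + 88111) = 1/(-93707) = -1/93707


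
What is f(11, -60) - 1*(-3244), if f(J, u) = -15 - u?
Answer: 3289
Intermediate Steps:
f(11, -60) - 1*(-3244) = (-15 - 1*(-60)) - 1*(-3244) = (-15 + 60) + 3244 = 45 + 3244 = 3289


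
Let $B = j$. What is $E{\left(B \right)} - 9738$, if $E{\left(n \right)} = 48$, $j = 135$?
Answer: $-9690$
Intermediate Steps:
$B = 135$
$E{\left(B \right)} - 9738 = 48 - 9738 = -9690$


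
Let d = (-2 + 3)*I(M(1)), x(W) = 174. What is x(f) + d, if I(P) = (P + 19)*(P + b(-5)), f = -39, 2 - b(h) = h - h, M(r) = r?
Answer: 234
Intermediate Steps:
b(h) = 2 (b(h) = 2 - (h - h) = 2 - 1*0 = 2 + 0 = 2)
I(P) = (2 + P)*(19 + P) (I(P) = (P + 19)*(P + 2) = (19 + P)*(2 + P) = (2 + P)*(19 + P))
d = 60 (d = (-2 + 3)*(38 + 1**2 + 21*1) = 1*(38 + 1 + 21) = 1*60 = 60)
x(f) + d = 174 + 60 = 234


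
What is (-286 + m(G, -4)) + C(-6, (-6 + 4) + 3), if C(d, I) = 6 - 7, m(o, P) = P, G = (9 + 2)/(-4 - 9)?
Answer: -291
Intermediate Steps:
G = -11/13 (G = 11/(-13) = 11*(-1/13) = -11/13 ≈ -0.84615)
C(d, I) = -1
(-286 + m(G, -4)) + C(-6, (-6 + 4) + 3) = (-286 - 4) - 1 = -290 - 1 = -291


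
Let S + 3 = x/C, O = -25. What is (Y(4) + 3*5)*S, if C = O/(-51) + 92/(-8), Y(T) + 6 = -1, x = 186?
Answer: -178728/1123 ≈ -159.15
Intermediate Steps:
Y(T) = -7 (Y(T) = -6 - 1 = -7)
C = -1123/102 (C = -25/(-51) + 92/(-8) = -25*(-1/51) + 92*(-⅛) = 25/51 - 23/2 = -1123/102 ≈ -11.010)
S = -22341/1123 (S = -3 + 186/(-1123/102) = -3 + 186*(-102/1123) = -3 - 18972/1123 = -22341/1123 ≈ -19.894)
(Y(4) + 3*5)*S = (-7 + 3*5)*(-22341/1123) = (-7 + 15)*(-22341/1123) = 8*(-22341/1123) = -178728/1123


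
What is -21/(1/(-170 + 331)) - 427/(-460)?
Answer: -1554833/460 ≈ -3380.1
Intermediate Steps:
-21/(1/(-170 + 331)) - 427/(-460) = -21/(1/161) - 427*(-1/460) = -21/1/161 + 427/460 = -21*161 + 427/460 = -3381 + 427/460 = -1554833/460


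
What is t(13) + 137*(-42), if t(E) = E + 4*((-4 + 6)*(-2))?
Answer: -5757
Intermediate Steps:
t(E) = -16 + E (t(E) = E + 4*(2*(-2)) = E + 4*(-4) = E - 16 = -16 + E)
t(13) + 137*(-42) = (-16 + 13) + 137*(-42) = -3 - 5754 = -5757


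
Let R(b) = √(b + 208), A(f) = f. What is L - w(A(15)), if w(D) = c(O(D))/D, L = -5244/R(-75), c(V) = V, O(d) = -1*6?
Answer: ⅖ - 276*√133/7 ≈ -454.31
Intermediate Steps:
O(d) = -6
R(b) = √(208 + b)
L = -276*√133/7 (L = -5244/√(208 - 75) = -5244*√133/133 = -276*√133/7 ≈ -454.71)
w(D) = -6/D
L - w(A(15)) = -276*√133/7 - (-6)/15 = -276*√133/7 - 1*(-⅖) = -276*√133/7 + ⅖ = ⅖ - 276*√133/7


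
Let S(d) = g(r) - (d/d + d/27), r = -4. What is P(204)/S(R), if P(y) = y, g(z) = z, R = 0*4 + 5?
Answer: -1377/35 ≈ -39.343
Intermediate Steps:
R = 5 (R = 0 + 5 = 5)
S(d) = -5 - d/27 (S(d) = -4 - (d/d + d/27) = -4 - (1 + d*(1/27)) = -4 - (1 + d/27) = -4 + (-1 - d/27) = -5 - d/27)
P(204)/S(R) = 204/(-5 - 1/27*5) = 204/(-5 - 5/27) = 204/(-140/27) = 204*(-27/140) = -1377/35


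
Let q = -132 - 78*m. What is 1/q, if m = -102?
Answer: 1/7824 ≈ 0.00012781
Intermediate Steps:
q = 7824 (q = -132 - 78*(-102) = -132 + 7956 = 7824)
1/q = 1/7824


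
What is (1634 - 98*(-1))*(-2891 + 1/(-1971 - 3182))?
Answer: -25802165168/5153 ≈ -5.0072e+6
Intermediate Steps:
(1634 - 98*(-1))*(-2891 + 1/(-1971 - 3182)) = (1634 + 98)*(-2891 + 1/(-5153)) = 1732*(-2891 - 1/5153) = 1732*(-14897324/5153) = -25802165168/5153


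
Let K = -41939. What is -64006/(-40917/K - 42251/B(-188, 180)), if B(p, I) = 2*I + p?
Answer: 461707793048/1764926965 ≈ 261.60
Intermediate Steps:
B(p, I) = p + 2*I
-64006/(-40917/K - 42251/B(-188, 180)) = -64006/(-40917/(-41939) - 42251/(-188 + 2*180)) = -64006/(-40917*(-1/41939) - 42251/(-188 + 360)) = -64006/(40917/41939 - 42251/172) = -64006/(-1764926965/7213508) = -64006*(-7213508/1764926965) = 461707793048/1764926965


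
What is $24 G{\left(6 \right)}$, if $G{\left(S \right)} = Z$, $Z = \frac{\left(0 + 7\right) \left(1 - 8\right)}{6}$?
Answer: $-196$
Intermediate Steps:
$Z = - \frac{49}{6}$ ($Z = 7 \left(1 - 8\right) \frac{1}{6} = 7 \left(-7\right) \frac{1}{6} = \left(-49\right) \frac{1}{6} = - \frac{49}{6} \approx -8.1667$)
$G{\left(S \right)} = - \frac{49}{6}$
$24 G{\left(6 \right)} = 24 \left(- \frac{49}{6}\right) = -196$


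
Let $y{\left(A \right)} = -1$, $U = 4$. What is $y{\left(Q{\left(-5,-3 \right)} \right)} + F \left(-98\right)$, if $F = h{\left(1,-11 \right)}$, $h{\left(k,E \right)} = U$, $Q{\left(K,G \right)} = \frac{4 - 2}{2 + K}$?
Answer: $-393$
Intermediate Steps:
$Q{\left(K,G \right)} = \frac{2}{2 + K}$
$h{\left(k,E \right)} = 4$
$F = 4$
$y{\left(Q{\left(-5,-3 \right)} \right)} + F \left(-98\right) = -1 + 4 \left(-98\right) = -1 - 392 = -393$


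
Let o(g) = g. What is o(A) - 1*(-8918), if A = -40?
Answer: 8878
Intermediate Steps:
o(A) - 1*(-8918) = -40 - 1*(-8918) = -40 + 8918 = 8878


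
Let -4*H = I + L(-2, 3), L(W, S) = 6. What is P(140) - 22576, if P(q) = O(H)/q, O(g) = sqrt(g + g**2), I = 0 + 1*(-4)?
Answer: -22576 + I/280 ≈ -22576.0 + 0.0035714*I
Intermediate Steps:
I = -4 (I = 0 - 4 = -4)
H = -1/2 (H = -(-4 + 6)/4 = -1/4*2 = -1/2 ≈ -0.50000)
P(q) = I/(2*q) (P(q) = sqrt(-(1 - 1/2)/2)/q = sqrt(-1/2*1/2)/q = sqrt(-1/4)/q = (I/2)/q = I/(2*q))
P(140) - 22576 = (1/2)*I/140 - 22576 = (1/2)*I*(1/140) - 22576 = I/280 - 22576 = -22576 + I/280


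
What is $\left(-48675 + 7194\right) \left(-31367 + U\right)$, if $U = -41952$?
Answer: $3041345439$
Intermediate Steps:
$\left(-48675 + 7194\right) \left(-31367 + U\right) = \left(-48675 + 7194\right) \left(-31367 - 41952\right) = \left(-41481\right) \left(-73319\right) = 3041345439$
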